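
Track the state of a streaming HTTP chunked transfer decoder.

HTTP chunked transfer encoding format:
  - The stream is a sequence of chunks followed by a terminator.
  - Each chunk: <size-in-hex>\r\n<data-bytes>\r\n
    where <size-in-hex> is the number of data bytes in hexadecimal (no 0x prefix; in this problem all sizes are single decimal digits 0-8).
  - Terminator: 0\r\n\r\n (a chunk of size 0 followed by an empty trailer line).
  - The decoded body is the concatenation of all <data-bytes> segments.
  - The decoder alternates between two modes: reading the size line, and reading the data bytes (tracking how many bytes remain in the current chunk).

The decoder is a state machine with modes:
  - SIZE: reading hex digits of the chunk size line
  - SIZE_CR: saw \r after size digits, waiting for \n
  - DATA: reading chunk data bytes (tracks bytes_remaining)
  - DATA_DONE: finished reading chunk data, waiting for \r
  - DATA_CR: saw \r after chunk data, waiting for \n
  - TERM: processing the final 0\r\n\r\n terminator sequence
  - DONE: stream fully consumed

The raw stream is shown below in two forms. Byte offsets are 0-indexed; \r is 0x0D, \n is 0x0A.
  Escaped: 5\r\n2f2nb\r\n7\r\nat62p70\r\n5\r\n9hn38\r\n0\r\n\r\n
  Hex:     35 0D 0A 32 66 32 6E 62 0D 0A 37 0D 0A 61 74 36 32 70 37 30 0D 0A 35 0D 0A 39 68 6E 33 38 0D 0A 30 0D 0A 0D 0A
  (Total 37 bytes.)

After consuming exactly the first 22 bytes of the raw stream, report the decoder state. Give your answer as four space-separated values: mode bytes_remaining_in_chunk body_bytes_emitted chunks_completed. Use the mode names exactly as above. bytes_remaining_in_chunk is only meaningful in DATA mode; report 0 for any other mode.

Byte 0 = '5': mode=SIZE remaining=0 emitted=0 chunks_done=0
Byte 1 = 0x0D: mode=SIZE_CR remaining=0 emitted=0 chunks_done=0
Byte 2 = 0x0A: mode=DATA remaining=5 emitted=0 chunks_done=0
Byte 3 = '2': mode=DATA remaining=4 emitted=1 chunks_done=0
Byte 4 = 'f': mode=DATA remaining=3 emitted=2 chunks_done=0
Byte 5 = '2': mode=DATA remaining=2 emitted=3 chunks_done=0
Byte 6 = 'n': mode=DATA remaining=1 emitted=4 chunks_done=0
Byte 7 = 'b': mode=DATA_DONE remaining=0 emitted=5 chunks_done=0
Byte 8 = 0x0D: mode=DATA_CR remaining=0 emitted=5 chunks_done=0
Byte 9 = 0x0A: mode=SIZE remaining=0 emitted=5 chunks_done=1
Byte 10 = '7': mode=SIZE remaining=0 emitted=5 chunks_done=1
Byte 11 = 0x0D: mode=SIZE_CR remaining=0 emitted=5 chunks_done=1
Byte 12 = 0x0A: mode=DATA remaining=7 emitted=5 chunks_done=1
Byte 13 = 'a': mode=DATA remaining=6 emitted=6 chunks_done=1
Byte 14 = 't': mode=DATA remaining=5 emitted=7 chunks_done=1
Byte 15 = '6': mode=DATA remaining=4 emitted=8 chunks_done=1
Byte 16 = '2': mode=DATA remaining=3 emitted=9 chunks_done=1
Byte 17 = 'p': mode=DATA remaining=2 emitted=10 chunks_done=1
Byte 18 = '7': mode=DATA remaining=1 emitted=11 chunks_done=1
Byte 19 = '0': mode=DATA_DONE remaining=0 emitted=12 chunks_done=1
Byte 20 = 0x0D: mode=DATA_CR remaining=0 emitted=12 chunks_done=1
Byte 21 = 0x0A: mode=SIZE remaining=0 emitted=12 chunks_done=2

Answer: SIZE 0 12 2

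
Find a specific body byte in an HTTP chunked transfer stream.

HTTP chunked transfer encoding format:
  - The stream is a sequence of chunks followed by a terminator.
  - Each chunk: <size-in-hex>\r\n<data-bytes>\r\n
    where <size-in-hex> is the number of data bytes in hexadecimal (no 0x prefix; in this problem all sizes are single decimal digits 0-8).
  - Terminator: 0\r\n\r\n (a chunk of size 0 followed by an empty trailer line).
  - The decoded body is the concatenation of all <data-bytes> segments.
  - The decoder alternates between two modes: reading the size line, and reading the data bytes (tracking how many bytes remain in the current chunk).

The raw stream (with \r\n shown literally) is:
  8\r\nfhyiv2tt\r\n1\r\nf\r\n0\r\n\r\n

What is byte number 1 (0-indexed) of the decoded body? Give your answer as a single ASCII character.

Chunk 1: stream[0..1]='8' size=0x8=8, data at stream[3..11]='fhyiv2tt' -> body[0..8], body so far='fhyiv2tt'
Chunk 2: stream[13..14]='1' size=0x1=1, data at stream[16..17]='f' -> body[8..9], body so far='fhyiv2ttf'
Chunk 3: stream[19..20]='0' size=0 (terminator). Final body='fhyiv2ttf' (9 bytes)
Body byte 1 = 'h'

Answer: h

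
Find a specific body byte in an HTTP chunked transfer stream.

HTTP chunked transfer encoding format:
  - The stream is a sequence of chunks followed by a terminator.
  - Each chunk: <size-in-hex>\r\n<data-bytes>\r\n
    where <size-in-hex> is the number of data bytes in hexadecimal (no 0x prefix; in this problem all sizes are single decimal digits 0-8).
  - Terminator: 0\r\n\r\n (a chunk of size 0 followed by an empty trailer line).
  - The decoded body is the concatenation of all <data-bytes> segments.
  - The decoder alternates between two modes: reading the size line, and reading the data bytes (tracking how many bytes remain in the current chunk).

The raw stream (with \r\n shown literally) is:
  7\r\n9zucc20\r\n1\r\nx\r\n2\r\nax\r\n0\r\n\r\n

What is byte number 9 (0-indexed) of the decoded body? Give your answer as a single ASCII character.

Answer: x

Derivation:
Chunk 1: stream[0..1]='7' size=0x7=7, data at stream[3..10]='9zucc20' -> body[0..7], body so far='9zucc20'
Chunk 2: stream[12..13]='1' size=0x1=1, data at stream[15..16]='x' -> body[7..8], body so far='9zucc20x'
Chunk 3: stream[18..19]='2' size=0x2=2, data at stream[21..23]='ax' -> body[8..10], body so far='9zucc20xax'
Chunk 4: stream[25..26]='0' size=0 (terminator). Final body='9zucc20xax' (10 bytes)
Body byte 9 = 'x'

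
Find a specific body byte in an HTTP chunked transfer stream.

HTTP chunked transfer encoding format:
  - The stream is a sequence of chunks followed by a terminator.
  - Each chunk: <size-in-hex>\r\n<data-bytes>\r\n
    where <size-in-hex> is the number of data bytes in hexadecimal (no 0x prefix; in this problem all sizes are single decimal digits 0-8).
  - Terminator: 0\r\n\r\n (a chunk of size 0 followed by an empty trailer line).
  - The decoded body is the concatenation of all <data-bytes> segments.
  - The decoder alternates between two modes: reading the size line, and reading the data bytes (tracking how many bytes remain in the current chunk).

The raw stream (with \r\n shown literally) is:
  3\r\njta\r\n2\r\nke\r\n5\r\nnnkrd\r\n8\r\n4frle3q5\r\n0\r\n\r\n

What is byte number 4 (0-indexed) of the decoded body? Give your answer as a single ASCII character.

Answer: e

Derivation:
Chunk 1: stream[0..1]='3' size=0x3=3, data at stream[3..6]='jta' -> body[0..3], body so far='jta'
Chunk 2: stream[8..9]='2' size=0x2=2, data at stream[11..13]='ke' -> body[3..5], body so far='jtake'
Chunk 3: stream[15..16]='5' size=0x5=5, data at stream[18..23]='nnkrd' -> body[5..10], body so far='jtakennkrd'
Chunk 4: stream[25..26]='8' size=0x8=8, data at stream[28..36]='4frle3q5' -> body[10..18], body so far='jtakennkrd4frle3q5'
Chunk 5: stream[38..39]='0' size=0 (terminator). Final body='jtakennkrd4frle3q5' (18 bytes)
Body byte 4 = 'e'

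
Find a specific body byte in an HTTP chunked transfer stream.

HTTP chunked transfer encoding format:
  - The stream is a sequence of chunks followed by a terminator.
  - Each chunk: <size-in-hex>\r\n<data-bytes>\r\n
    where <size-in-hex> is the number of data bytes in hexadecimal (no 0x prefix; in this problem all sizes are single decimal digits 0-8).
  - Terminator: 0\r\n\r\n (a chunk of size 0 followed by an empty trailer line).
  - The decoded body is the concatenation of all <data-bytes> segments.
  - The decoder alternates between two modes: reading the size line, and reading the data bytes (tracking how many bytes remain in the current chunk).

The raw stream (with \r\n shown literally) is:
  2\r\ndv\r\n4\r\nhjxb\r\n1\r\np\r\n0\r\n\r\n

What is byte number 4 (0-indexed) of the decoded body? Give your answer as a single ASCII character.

Chunk 1: stream[0..1]='2' size=0x2=2, data at stream[3..5]='dv' -> body[0..2], body so far='dv'
Chunk 2: stream[7..8]='4' size=0x4=4, data at stream[10..14]='hjxb' -> body[2..6], body so far='dvhjxb'
Chunk 3: stream[16..17]='1' size=0x1=1, data at stream[19..20]='p' -> body[6..7], body so far='dvhjxbp'
Chunk 4: stream[22..23]='0' size=0 (terminator). Final body='dvhjxbp' (7 bytes)
Body byte 4 = 'x'

Answer: x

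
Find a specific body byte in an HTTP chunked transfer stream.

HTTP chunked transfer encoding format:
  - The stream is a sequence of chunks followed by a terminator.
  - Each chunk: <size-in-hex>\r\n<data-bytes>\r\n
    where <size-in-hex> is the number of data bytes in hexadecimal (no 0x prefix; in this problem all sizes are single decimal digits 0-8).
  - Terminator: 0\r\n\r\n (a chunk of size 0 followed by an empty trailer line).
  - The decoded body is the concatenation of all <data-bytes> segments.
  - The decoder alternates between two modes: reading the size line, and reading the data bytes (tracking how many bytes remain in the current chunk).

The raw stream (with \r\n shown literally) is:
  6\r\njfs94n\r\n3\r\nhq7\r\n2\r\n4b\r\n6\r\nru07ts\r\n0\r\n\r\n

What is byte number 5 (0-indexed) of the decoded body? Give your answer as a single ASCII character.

Chunk 1: stream[0..1]='6' size=0x6=6, data at stream[3..9]='jfs94n' -> body[0..6], body so far='jfs94n'
Chunk 2: stream[11..12]='3' size=0x3=3, data at stream[14..17]='hq7' -> body[6..9], body so far='jfs94nhq7'
Chunk 3: stream[19..20]='2' size=0x2=2, data at stream[22..24]='4b' -> body[9..11], body so far='jfs94nhq74b'
Chunk 4: stream[26..27]='6' size=0x6=6, data at stream[29..35]='ru07ts' -> body[11..17], body so far='jfs94nhq74bru07ts'
Chunk 5: stream[37..38]='0' size=0 (terminator). Final body='jfs94nhq74bru07ts' (17 bytes)
Body byte 5 = 'n'

Answer: n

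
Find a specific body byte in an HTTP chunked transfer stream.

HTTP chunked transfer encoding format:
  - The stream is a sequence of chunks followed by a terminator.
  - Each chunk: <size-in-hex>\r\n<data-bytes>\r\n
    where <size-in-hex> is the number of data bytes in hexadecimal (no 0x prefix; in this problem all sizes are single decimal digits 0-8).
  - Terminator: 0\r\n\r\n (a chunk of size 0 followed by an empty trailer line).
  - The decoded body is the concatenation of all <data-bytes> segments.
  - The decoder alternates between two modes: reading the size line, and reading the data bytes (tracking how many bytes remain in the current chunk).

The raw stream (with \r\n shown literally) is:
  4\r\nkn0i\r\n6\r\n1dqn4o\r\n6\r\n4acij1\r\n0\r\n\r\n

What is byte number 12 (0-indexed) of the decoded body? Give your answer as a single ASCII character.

Chunk 1: stream[0..1]='4' size=0x4=4, data at stream[3..7]='kn0i' -> body[0..4], body so far='kn0i'
Chunk 2: stream[9..10]='6' size=0x6=6, data at stream[12..18]='1dqn4o' -> body[4..10], body so far='kn0i1dqn4o'
Chunk 3: stream[20..21]='6' size=0x6=6, data at stream[23..29]='4acij1' -> body[10..16], body so far='kn0i1dqn4o4acij1'
Chunk 4: stream[31..32]='0' size=0 (terminator). Final body='kn0i1dqn4o4acij1' (16 bytes)
Body byte 12 = 'c'

Answer: c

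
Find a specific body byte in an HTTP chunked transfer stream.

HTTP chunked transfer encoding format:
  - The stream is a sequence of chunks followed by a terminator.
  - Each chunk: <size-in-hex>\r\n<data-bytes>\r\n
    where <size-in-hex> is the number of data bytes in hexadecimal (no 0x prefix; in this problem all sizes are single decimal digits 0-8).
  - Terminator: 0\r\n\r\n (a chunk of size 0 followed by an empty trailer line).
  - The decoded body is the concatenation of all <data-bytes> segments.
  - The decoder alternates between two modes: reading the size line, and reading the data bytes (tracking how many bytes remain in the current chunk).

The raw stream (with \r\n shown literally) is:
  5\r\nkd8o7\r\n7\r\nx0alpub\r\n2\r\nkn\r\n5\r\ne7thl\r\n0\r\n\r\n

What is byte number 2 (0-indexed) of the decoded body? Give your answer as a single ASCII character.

Answer: 8

Derivation:
Chunk 1: stream[0..1]='5' size=0x5=5, data at stream[3..8]='kd8o7' -> body[0..5], body so far='kd8o7'
Chunk 2: stream[10..11]='7' size=0x7=7, data at stream[13..20]='x0alpub' -> body[5..12], body so far='kd8o7x0alpub'
Chunk 3: stream[22..23]='2' size=0x2=2, data at stream[25..27]='kn' -> body[12..14], body so far='kd8o7x0alpubkn'
Chunk 4: stream[29..30]='5' size=0x5=5, data at stream[32..37]='e7thl' -> body[14..19], body so far='kd8o7x0alpubkne7thl'
Chunk 5: stream[39..40]='0' size=0 (terminator). Final body='kd8o7x0alpubkne7thl' (19 bytes)
Body byte 2 = '8'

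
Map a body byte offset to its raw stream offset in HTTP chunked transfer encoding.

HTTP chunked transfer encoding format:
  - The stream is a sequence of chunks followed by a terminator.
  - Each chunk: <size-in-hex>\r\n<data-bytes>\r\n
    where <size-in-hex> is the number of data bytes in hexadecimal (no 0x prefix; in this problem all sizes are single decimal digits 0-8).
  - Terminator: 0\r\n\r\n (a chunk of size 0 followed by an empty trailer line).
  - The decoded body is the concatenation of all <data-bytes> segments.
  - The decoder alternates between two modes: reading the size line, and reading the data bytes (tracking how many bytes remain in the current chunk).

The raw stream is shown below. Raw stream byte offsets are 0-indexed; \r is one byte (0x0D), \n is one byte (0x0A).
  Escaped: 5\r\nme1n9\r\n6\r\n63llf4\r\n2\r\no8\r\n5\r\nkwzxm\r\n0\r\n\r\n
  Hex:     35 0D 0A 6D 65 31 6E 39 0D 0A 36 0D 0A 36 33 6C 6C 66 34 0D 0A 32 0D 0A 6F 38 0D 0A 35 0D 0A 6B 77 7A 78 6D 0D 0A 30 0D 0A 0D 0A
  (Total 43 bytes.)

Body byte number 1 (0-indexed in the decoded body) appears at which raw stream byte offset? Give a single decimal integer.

Chunk 1: stream[0..1]='5' size=0x5=5, data at stream[3..8]='me1n9' -> body[0..5], body so far='me1n9'
Chunk 2: stream[10..11]='6' size=0x6=6, data at stream[13..19]='63llf4' -> body[5..11], body so far='me1n963llf4'
Chunk 3: stream[21..22]='2' size=0x2=2, data at stream[24..26]='o8' -> body[11..13], body so far='me1n963llf4o8'
Chunk 4: stream[28..29]='5' size=0x5=5, data at stream[31..36]='kwzxm' -> body[13..18], body so far='me1n963llf4o8kwzxm'
Chunk 5: stream[38..39]='0' size=0 (terminator). Final body='me1n963llf4o8kwzxm' (18 bytes)
Body byte 1 at stream offset 4

Answer: 4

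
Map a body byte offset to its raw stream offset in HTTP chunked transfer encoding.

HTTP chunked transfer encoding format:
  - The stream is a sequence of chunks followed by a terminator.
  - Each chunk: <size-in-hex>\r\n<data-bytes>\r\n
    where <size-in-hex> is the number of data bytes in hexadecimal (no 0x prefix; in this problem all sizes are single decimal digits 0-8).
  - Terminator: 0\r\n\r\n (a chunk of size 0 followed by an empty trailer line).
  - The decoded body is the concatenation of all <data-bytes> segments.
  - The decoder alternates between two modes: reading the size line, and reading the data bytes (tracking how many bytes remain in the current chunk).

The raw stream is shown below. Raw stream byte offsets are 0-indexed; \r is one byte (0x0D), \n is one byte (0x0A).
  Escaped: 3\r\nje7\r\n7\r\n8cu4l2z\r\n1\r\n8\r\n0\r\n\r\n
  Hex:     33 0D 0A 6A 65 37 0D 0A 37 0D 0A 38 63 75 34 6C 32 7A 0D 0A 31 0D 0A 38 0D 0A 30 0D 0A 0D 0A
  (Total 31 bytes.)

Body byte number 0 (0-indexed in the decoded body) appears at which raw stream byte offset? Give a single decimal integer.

Chunk 1: stream[0..1]='3' size=0x3=3, data at stream[3..6]='je7' -> body[0..3], body so far='je7'
Chunk 2: stream[8..9]='7' size=0x7=7, data at stream[11..18]='8cu4l2z' -> body[3..10], body so far='je78cu4l2z'
Chunk 3: stream[20..21]='1' size=0x1=1, data at stream[23..24]='8' -> body[10..11], body so far='je78cu4l2z8'
Chunk 4: stream[26..27]='0' size=0 (terminator). Final body='je78cu4l2z8' (11 bytes)
Body byte 0 at stream offset 3

Answer: 3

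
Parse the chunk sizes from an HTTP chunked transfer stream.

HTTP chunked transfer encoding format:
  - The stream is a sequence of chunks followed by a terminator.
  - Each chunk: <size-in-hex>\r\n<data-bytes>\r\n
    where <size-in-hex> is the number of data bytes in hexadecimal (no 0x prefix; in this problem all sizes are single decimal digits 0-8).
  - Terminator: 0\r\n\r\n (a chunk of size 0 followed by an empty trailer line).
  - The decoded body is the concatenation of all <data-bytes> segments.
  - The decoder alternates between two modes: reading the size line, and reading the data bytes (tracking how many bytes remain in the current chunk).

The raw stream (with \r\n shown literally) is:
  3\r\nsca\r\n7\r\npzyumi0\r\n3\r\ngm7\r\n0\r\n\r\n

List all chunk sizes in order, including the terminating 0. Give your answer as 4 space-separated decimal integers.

Answer: 3 7 3 0

Derivation:
Chunk 1: stream[0..1]='3' size=0x3=3, data at stream[3..6]='sca' -> body[0..3], body so far='sca'
Chunk 2: stream[8..9]='7' size=0x7=7, data at stream[11..18]='pzyumi0' -> body[3..10], body so far='scapzyumi0'
Chunk 3: stream[20..21]='3' size=0x3=3, data at stream[23..26]='gm7' -> body[10..13], body so far='scapzyumi0gm7'
Chunk 4: stream[28..29]='0' size=0 (terminator). Final body='scapzyumi0gm7' (13 bytes)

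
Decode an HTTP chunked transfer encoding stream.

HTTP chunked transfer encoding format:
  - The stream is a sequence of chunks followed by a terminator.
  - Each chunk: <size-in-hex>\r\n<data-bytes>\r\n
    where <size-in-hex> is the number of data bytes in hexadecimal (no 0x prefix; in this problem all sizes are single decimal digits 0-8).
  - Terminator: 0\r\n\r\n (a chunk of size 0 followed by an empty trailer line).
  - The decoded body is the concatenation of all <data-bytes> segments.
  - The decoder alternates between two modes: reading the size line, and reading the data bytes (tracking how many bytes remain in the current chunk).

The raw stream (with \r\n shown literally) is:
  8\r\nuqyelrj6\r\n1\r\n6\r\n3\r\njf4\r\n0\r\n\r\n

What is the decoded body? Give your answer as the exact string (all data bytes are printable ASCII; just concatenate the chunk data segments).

Chunk 1: stream[0..1]='8' size=0x8=8, data at stream[3..11]='uqyelrj6' -> body[0..8], body so far='uqyelrj6'
Chunk 2: stream[13..14]='1' size=0x1=1, data at stream[16..17]='6' -> body[8..9], body so far='uqyelrj66'
Chunk 3: stream[19..20]='3' size=0x3=3, data at stream[22..25]='jf4' -> body[9..12], body so far='uqyelrj66jf4'
Chunk 4: stream[27..28]='0' size=0 (terminator). Final body='uqyelrj66jf4' (12 bytes)

Answer: uqyelrj66jf4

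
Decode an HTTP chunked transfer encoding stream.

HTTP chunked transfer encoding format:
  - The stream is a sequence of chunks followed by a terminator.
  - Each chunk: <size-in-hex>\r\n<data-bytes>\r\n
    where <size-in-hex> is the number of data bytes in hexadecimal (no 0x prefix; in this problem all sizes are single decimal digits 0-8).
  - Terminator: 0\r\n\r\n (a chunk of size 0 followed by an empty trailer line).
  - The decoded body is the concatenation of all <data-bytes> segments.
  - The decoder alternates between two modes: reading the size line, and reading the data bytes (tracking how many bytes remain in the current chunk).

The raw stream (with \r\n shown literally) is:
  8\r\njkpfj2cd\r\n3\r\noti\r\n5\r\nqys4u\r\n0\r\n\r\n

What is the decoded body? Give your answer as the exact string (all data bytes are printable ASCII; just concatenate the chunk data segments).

Chunk 1: stream[0..1]='8' size=0x8=8, data at stream[3..11]='jkpfj2cd' -> body[0..8], body so far='jkpfj2cd'
Chunk 2: stream[13..14]='3' size=0x3=3, data at stream[16..19]='oti' -> body[8..11], body so far='jkpfj2cdoti'
Chunk 3: stream[21..22]='5' size=0x5=5, data at stream[24..29]='qys4u' -> body[11..16], body so far='jkpfj2cdotiqys4u'
Chunk 4: stream[31..32]='0' size=0 (terminator). Final body='jkpfj2cdotiqys4u' (16 bytes)

Answer: jkpfj2cdotiqys4u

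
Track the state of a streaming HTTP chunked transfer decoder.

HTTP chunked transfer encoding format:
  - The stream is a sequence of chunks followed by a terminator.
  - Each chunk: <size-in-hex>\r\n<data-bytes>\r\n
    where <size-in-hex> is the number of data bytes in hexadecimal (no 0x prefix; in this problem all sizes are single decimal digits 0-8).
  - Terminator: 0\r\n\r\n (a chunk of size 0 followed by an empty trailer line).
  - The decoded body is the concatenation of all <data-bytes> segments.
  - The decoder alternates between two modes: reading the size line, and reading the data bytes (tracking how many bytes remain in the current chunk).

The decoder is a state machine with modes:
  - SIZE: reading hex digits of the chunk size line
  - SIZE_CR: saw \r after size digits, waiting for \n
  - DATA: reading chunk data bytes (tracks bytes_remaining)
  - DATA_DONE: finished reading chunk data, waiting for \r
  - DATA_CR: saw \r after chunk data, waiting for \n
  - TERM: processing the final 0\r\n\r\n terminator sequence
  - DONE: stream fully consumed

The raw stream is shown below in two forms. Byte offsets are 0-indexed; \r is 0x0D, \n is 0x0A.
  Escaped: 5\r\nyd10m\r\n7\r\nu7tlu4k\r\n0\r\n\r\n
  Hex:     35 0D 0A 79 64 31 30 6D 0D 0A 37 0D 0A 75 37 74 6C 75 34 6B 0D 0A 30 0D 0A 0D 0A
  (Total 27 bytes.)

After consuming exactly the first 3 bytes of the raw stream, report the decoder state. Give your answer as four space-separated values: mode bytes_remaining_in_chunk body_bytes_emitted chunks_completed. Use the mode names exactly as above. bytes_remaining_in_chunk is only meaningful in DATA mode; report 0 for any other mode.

Byte 0 = '5': mode=SIZE remaining=0 emitted=0 chunks_done=0
Byte 1 = 0x0D: mode=SIZE_CR remaining=0 emitted=0 chunks_done=0
Byte 2 = 0x0A: mode=DATA remaining=5 emitted=0 chunks_done=0

Answer: DATA 5 0 0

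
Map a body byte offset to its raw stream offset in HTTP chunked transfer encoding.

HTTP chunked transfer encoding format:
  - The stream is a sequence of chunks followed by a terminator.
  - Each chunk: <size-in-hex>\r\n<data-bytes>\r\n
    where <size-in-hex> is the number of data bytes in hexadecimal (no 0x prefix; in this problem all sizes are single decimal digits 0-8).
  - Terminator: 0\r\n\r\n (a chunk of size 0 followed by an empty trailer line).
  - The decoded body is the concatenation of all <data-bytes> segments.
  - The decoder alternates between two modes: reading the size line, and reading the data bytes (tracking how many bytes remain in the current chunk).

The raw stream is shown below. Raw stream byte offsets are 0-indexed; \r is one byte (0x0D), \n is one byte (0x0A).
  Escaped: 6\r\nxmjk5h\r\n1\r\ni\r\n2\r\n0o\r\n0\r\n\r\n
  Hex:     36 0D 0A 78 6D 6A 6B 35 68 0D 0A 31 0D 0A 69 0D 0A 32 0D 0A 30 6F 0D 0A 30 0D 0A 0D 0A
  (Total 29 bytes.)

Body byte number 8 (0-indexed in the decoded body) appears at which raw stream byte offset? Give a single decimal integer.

Answer: 21

Derivation:
Chunk 1: stream[0..1]='6' size=0x6=6, data at stream[3..9]='xmjk5h' -> body[0..6], body so far='xmjk5h'
Chunk 2: stream[11..12]='1' size=0x1=1, data at stream[14..15]='i' -> body[6..7], body so far='xmjk5hi'
Chunk 3: stream[17..18]='2' size=0x2=2, data at stream[20..22]='0o' -> body[7..9], body so far='xmjk5hi0o'
Chunk 4: stream[24..25]='0' size=0 (terminator). Final body='xmjk5hi0o' (9 bytes)
Body byte 8 at stream offset 21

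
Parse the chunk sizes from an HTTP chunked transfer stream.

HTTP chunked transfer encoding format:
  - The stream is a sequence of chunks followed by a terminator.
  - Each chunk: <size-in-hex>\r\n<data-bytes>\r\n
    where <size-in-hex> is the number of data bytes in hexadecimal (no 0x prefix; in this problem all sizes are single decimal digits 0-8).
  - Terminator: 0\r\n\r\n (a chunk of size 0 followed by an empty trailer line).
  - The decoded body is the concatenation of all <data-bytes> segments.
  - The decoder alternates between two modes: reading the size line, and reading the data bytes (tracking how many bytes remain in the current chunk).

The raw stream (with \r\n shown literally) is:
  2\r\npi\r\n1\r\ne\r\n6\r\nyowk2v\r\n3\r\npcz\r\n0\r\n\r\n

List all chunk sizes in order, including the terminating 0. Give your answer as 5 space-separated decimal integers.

Chunk 1: stream[0..1]='2' size=0x2=2, data at stream[3..5]='pi' -> body[0..2], body so far='pi'
Chunk 2: stream[7..8]='1' size=0x1=1, data at stream[10..11]='e' -> body[2..3], body so far='pie'
Chunk 3: stream[13..14]='6' size=0x6=6, data at stream[16..22]='yowk2v' -> body[3..9], body so far='pieyowk2v'
Chunk 4: stream[24..25]='3' size=0x3=3, data at stream[27..30]='pcz' -> body[9..12], body so far='pieyowk2vpcz'
Chunk 5: stream[32..33]='0' size=0 (terminator). Final body='pieyowk2vpcz' (12 bytes)

Answer: 2 1 6 3 0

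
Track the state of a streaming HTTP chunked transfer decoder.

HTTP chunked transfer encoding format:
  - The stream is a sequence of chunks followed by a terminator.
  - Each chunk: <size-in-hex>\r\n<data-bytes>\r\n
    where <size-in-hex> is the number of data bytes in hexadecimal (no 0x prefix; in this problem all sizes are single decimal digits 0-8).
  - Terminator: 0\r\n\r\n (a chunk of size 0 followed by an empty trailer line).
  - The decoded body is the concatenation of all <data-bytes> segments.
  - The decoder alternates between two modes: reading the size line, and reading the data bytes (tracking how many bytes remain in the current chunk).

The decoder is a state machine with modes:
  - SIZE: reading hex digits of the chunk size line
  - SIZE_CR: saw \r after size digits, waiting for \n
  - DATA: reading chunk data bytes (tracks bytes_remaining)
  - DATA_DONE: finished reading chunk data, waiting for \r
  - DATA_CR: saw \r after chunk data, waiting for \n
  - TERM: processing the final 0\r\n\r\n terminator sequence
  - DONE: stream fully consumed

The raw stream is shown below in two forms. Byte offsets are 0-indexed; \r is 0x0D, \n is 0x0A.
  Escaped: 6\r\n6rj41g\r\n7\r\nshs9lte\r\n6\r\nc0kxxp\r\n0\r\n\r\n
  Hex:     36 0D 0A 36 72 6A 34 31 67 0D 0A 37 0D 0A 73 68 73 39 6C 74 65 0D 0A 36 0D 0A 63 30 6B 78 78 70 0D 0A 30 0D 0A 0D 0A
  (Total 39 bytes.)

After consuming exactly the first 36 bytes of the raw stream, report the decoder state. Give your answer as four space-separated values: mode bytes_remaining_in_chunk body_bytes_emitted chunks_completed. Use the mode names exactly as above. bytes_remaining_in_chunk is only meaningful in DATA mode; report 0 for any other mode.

Byte 0 = '6': mode=SIZE remaining=0 emitted=0 chunks_done=0
Byte 1 = 0x0D: mode=SIZE_CR remaining=0 emitted=0 chunks_done=0
Byte 2 = 0x0A: mode=DATA remaining=6 emitted=0 chunks_done=0
Byte 3 = '6': mode=DATA remaining=5 emitted=1 chunks_done=0
Byte 4 = 'r': mode=DATA remaining=4 emitted=2 chunks_done=0
Byte 5 = 'j': mode=DATA remaining=3 emitted=3 chunks_done=0
Byte 6 = '4': mode=DATA remaining=2 emitted=4 chunks_done=0
Byte 7 = '1': mode=DATA remaining=1 emitted=5 chunks_done=0
Byte 8 = 'g': mode=DATA_DONE remaining=0 emitted=6 chunks_done=0
Byte 9 = 0x0D: mode=DATA_CR remaining=0 emitted=6 chunks_done=0
Byte 10 = 0x0A: mode=SIZE remaining=0 emitted=6 chunks_done=1
Byte 11 = '7': mode=SIZE remaining=0 emitted=6 chunks_done=1
Byte 12 = 0x0D: mode=SIZE_CR remaining=0 emitted=6 chunks_done=1
Byte 13 = 0x0A: mode=DATA remaining=7 emitted=6 chunks_done=1
Byte 14 = 's': mode=DATA remaining=6 emitted=7 chunks_done=1
Byte 15 = 'h': mode=DATA remaining=5 emitted=8 chunks_done=1
Byte 16 = 's': mode=DATA remaining=4 emitted=9 chunks_done=1
Byte 17 = '9': mode=DATA remaining=3 emitted=10 chunks_done=1
Byte 18 = 'l': mode=DATA remaining=2 emitted=11 chunks_done=1
Byte 19 = 't': mode=DATA remaining=1 emitted=12 chunks_done=1
Byte 20 = 'e': mode=DATA_DONE remaining=0 emitted=13 chunks_done=1
Byte 21 = 0x0D: mode=DATA_CR remaining=0 emitted=13 chunks_done=1
Byte 22 = 0x0A: mode=SIZE remaining=0 emitted=13 chunks_done=2
Byte 23 = '6': mode=SIZE remaining=0 emitted=13 chunks_done=2
Byte 24 = 0x0D: mode=SIZE_CR remaining=0 emitted=13 chunks_done=2
Byte 25 = 0x0A: mode=DATA remaining=6 emitted=13 chunks_done=2
Byte 26 = 'c': mode=DATA remaining=5 emitted=14 chunks_done=2
Byte 27 = '0': mode=DATA remaining=4 emitted=15 chunks_done=2
Byte 28 = 'k': mode=DATA remaining=3 emitted=16 chunks_done=2
Byte 29 = 'x': mode=DATA remaining=2 emitted=17 chunks_done=2
Byte 30 = 'x': mode=DATA remaining=1 emitted=18 chunks_done=2
Byte 31 = 'p': mode=DATA_DONE remaining=0 emitted=19 chunks_done=2
Byte 32 = 0x0D: mode=DATA_CR remaining=0 emitted=19 chunks_done=2
Byte 33 = 0x0A: mode=SIZE remaining=0 emitted=19 chunks_done=3
Byte 34 = '0': mode=SIZE remaining=0 emitted=19 chunks_done=3
Byte 35 = 0x0D: mode=SIZE_CR remaining=0 emitted=19 chunks_done=3

Answer: SIZE_CR 0 19 3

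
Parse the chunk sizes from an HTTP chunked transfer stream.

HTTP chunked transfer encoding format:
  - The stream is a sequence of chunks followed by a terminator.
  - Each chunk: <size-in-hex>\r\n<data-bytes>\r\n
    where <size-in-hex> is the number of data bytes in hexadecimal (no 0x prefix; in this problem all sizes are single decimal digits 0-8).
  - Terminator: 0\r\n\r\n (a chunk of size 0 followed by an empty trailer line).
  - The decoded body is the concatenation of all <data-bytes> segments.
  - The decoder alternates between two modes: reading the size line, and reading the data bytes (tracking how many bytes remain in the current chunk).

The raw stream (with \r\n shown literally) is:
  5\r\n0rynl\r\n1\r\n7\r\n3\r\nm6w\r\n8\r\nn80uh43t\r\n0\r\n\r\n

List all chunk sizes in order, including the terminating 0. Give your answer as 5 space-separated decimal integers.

Answer: 5 1 3 8 0

Derivation:
Chunk 1: stream[0..1]='5' size=0x5=5, data at stream[3..8]='0rynl' -> body[0..5], body so far='0rynl'
Chunk 2: stream[10..11]='1' size=0x1=1, data at stream[13..14]='7' -> body[5..6], body so far='0rynl7'
Chunk 3: stream[16..17]='3' size=0x3=3, data at stream[19..22]='m6w' -> body[6..9], body so far='0rynl7m6w'
Chunk 4: stream[24..25]='8' size=0x8=8, data at stream[27..35]='n80uh43t' -> body[9..17], body so far='0rynl7m6wn80uh43t'
Chunk 5: stream[37..38]='0' size=0 (terminator). Final body='0rynl7m6wn80uh43t' (17 bytes)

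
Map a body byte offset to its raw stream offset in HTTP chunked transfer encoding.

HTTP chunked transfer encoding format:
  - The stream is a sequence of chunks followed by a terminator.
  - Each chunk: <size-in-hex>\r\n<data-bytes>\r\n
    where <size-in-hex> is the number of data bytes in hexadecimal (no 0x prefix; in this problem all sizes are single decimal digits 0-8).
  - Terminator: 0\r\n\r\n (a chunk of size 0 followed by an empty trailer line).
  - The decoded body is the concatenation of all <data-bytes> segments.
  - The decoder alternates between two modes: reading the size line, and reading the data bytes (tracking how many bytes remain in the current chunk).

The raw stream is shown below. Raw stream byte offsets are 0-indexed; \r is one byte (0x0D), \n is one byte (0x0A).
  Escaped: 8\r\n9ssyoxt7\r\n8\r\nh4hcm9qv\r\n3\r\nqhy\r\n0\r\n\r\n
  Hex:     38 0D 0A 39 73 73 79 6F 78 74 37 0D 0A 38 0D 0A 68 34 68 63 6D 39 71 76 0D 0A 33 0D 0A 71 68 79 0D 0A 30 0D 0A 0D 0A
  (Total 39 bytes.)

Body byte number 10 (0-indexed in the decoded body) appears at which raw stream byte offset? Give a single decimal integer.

Chunk 1: stream[0..1]='8' size=0x8=8, data at stream[3..11]='9ssyoxt7' -> body[0..8], body so far='9ssyoxt7'
Chunk 2: stream[13..14]='8' size=0x8=8, data at stream[16..24]='h4hcm9qv' -> body[8..16], body so far='9ssyoxt7h4hcm9qv'
Chunk 3: stream[26..27]='3' size=0x3=3, data at stream[29..32]='qhy' -> body[16..19], body so far='9ssyoxt7h4hcm9qvqhy'
Chunk 4: stream[34..35]='0' size=0 (terminator). Final body='9ssyoxt7h4hcm9qvqhy' (19 bytes)
Body byte 10 at stream offset 18

Answer: 18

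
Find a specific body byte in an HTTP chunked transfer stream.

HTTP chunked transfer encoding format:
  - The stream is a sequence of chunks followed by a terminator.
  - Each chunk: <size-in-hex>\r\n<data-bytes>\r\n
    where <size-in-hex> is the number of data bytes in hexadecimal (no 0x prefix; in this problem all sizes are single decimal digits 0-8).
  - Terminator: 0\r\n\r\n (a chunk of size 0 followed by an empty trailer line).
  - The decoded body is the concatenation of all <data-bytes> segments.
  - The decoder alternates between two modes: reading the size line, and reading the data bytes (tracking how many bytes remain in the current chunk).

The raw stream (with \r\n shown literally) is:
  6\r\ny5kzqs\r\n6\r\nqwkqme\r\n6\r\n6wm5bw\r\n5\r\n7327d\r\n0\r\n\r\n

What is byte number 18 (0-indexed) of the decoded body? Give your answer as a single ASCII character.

Chunk 1: stream[0..1]='6' size=0x6=6, data at stream[3..9]='y5kzqs' -> body[0..6], body so far='y5kzqs'
Chunk 2: stream[11..12]='6' size=0x6=6, data at stream[14..20]='qwkqme' -> body[6..12], body so far='y5kzqsqwkqme'
Chunk 3: stream[22..23]='6' size=0x6=6, data at stream[25..31]='6wm5bw' -> body[12..18], body so far='y5kzqsqwkqme6wm5bw'
Chunk 4: stream[33..34]='5' size=0x5=5, data at stream[36..41]='7327d' -> body[18..23], body so far='y5kzqsqwkqme6wm5bw7327d'
Chunk 5: stream[43..44]='0' size=0 (terminator). Final body='y5kzqsqwkqme6wm5bw7327d' (23 bytes)
Body byte 18 = '7'

Answer: 7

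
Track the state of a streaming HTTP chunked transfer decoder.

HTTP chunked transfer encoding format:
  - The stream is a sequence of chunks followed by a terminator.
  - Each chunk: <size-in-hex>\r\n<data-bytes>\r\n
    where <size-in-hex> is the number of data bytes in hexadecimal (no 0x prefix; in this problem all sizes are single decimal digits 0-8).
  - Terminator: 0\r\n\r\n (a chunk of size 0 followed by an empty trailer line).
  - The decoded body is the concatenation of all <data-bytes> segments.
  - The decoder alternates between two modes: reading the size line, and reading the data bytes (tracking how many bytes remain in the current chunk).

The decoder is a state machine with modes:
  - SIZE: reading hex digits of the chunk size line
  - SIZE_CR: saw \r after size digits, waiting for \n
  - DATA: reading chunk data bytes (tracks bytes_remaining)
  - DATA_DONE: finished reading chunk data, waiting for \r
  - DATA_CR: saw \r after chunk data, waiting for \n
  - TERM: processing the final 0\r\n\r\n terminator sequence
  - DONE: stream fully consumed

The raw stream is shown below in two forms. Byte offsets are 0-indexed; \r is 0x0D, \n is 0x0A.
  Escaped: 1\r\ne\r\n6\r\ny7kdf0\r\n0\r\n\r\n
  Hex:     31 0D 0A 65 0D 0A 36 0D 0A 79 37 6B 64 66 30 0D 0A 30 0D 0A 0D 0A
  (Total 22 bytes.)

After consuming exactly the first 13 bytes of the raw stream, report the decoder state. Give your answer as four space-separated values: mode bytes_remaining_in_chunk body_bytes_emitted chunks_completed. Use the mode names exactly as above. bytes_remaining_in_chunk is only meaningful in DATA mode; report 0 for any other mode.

Answer: DATA 2 5 1

Derivation:
Byte 0 = '1': mode=SIZE remaining=0 emitted=0 chunks_done=0
Byte 1 = 0x0D: mode=SIZE_CR remaining=0 emitted=0 chunks_done=0
Byte 2 = 0x0A: mode=DATA remaining=1 emitted=0 chunks_done=0
Byte 3 = 'e': mode=DATA_DONE remaining=0 emitted=1 chunks_done=0
Byte 4 = 0x0D: mode=DATA_CR remaining=0 emitted=1 chunks_done=0
Byte 5 = 0x0A: mode=SIZE remaining=0 emitted=1 chunks_done=1
Byte 6 = '6': mode=SIZE remaining=0 emitted=1 chunks_done=1
Byte 7 = 0x0D: mode=SIZE_CR remaining=0 emitted=1 chunks_done=1
Byte 8 = 0x0A: mode=DATA remaining=6 emitted=1 chunks_done=1
Byte 9 = 'y': mode=DATA remaining=5 emitted=2 chunks_done=1
Byte 10 = '7': mode=DATA remaining=4 emitted=3 chunks_done=1
Byte 11 = 'k': mode=DATA remaining=3 emitted=4 chunks_done=1
Byte 12 = 'd': mode=DATA remaining=2 emitted=5 chunks_done=1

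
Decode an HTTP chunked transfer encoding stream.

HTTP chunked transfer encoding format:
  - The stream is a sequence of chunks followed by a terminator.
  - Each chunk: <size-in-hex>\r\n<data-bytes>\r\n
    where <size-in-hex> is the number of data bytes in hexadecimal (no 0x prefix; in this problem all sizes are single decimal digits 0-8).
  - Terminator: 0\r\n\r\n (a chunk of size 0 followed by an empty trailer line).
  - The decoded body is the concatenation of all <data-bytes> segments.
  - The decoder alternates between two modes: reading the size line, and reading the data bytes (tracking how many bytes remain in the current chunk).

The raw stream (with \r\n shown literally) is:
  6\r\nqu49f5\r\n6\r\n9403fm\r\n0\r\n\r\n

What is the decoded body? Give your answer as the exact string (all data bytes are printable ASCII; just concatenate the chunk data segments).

Answer: qu49f59403fm

Derivation:
Chunk 1: stream[0..1]='6' size=0x6=6, data at stream[3..9]='qu49f5' -> body[0..6], body so far='qu49f5'
Chunk 2: stream[11..12]='6' size=0x6=6, data at stream[14..20]='9403fm' -> body[6..12], body so far='qu49f59403fm'
Chunk 3: stream[22..23]='0' size=0 (terminator). Final body='qu49f59403fm' (12 bytes)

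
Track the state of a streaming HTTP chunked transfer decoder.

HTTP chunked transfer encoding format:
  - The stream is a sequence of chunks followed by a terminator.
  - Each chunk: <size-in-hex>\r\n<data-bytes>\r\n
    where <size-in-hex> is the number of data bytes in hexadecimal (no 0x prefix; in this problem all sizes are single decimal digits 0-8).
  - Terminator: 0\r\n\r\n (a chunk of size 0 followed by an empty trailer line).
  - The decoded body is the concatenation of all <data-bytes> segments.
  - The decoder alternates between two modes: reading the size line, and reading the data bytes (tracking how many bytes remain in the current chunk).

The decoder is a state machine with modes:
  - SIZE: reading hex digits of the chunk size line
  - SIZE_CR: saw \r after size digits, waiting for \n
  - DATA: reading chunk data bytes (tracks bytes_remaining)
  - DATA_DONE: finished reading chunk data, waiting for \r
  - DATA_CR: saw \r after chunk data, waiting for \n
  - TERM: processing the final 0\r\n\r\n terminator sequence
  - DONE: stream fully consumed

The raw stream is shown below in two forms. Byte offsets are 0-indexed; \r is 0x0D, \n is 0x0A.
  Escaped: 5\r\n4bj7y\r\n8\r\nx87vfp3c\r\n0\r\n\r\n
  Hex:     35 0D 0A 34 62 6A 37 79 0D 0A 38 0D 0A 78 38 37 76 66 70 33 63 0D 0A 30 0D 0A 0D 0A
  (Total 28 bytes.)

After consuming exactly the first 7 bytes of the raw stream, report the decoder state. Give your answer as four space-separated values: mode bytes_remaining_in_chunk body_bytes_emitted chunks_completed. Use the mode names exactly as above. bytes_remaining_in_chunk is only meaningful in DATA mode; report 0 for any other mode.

Byte 0 = '5': mode=SIZE remaining=0 emitted=0 chunks_done=0
Byte 1 = 0x0D: mode=SIZE_CR remaining=0 emitted=0 chunks_done=0
Byte 2 = 0x0A: mode=DATA remaining=5 emitted=0 chunks_done=0
Byte 3 = '4': mode=DATA remaining=4 emitted=1 chunks_done=0
Byte 4 = 'b': mode=DATA remaining=3 emitted=2 chunks_done=0
Byte 5 = 'j': mode=DATA remaining=2 emitted=3 chunks_done=0
Byte 6 = '7': mode=DATA remaining=1 emitted=4 chunks_done=0

Answer: DATA 1 4 0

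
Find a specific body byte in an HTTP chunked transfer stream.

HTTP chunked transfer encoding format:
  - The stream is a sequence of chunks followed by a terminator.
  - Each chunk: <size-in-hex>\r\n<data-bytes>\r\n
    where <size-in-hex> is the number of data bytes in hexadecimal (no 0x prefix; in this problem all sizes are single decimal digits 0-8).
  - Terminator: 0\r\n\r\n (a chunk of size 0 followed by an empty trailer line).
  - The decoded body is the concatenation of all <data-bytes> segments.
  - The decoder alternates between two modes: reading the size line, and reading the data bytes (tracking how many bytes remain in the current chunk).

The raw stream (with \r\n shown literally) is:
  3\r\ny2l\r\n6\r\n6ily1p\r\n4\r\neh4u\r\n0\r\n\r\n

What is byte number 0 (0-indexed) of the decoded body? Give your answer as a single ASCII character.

Answer: y

Derivation:
Chunk 1: stream[0..1]='3' size=0x3=3, data at stream[3..6]='y2l' -> body[0..3], body so far='y2l'
Chunk 2: stream[8..9]='6' size=0x6=6, data at stream[11..17]='6ily1p' -> body[3..9], body so far='y2l6ily1p'
Chunk 3: stream[19..20]='4' size=0x4=4, data at stream[22..26]='eh4u' -> body[9..13], body so far='y2l6ily1peh4u'
Chunk 4: stream[28..29]='0' size=0 (terminator). Final body='y2l6ily1peh4u' (13 bytes)
Body byte 0 = 'y'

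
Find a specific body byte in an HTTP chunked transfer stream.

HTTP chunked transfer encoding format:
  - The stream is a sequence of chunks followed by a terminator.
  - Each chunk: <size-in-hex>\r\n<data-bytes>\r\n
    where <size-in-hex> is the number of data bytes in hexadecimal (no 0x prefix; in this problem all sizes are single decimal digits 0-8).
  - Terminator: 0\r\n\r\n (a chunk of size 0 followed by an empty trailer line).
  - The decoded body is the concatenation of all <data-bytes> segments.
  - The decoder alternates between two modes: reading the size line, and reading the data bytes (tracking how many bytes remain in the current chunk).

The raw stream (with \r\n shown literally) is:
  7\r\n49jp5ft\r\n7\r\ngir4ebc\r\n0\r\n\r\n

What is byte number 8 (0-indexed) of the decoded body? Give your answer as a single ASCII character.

Answer: i

Derivation:
Chunk 1: stream[0..1]='7' size=0x7=7, data at stream[3..10]='49jp5ft' -> body[0..7], body so far='49jp5ft'
Chunk 2: stream[12..13]='7' size=0x7=7, data at stream[15..22]='gir4ebc' -> body[7..14], body so far='49jp5ftgir4ebc'
Chunk 3: stream[24..25]='0' size=0 (terminator). Final body='49jp5ftgir4ebc' (14 bytes)
Body byte 8 = 'i'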